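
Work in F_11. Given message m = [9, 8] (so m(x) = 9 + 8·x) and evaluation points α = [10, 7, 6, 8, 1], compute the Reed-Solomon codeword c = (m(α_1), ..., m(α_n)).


c = [1, 10, 2, 7, 6]

Message polynomial: m(x) = 9 + 8·x (mod 11).
For each evaluation point α_i, compute m(α_i) mod 11:
  α_1 = 10: Horner steps 8 → 1, so m(10) = 1.
  α_2 = 7: Horner steps 8 → 10, so m(7) = 10.
  α_3 = 6: Horner steps 8 → 2, so m(6) = 2.
  α_4 = 8: Horner steps 8 → 7, so m(8) = 7.
  α_5 = 1: Horner steps 8 → 6, so m(1) = 6.
Codeword c = [1, 10, 2, 7, 6] ∈ F_11^5.


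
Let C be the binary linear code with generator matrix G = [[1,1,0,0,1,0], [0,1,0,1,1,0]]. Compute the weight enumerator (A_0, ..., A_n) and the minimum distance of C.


Weight distribution: A_0 = 1, A_2 = 1, A_3 = 2. Minimum distance d = 2.

Enumerate all 2^2 = 4 messages m ∈ F_2^2.
For each, compute codeword c = mG in F_2^6, then tally its weight.
  m = 00 → c = 000000, weight = 0.
  m = 10 → c = 110010, weight = 3.
  m = 01 → c = 010110, weight = 3.
  m = 11 → c = 100100, weight = 2.
Tally weights:
  weight 0: 1 codewords.
  weight 2: 1 codewords.
  weight 3: 2 codewords.
Minimum distance d = smallest w > 0 with A_w > 0 = 2.
Sanity: Σ A_w = 4 = 2^2 = 4 ✓.


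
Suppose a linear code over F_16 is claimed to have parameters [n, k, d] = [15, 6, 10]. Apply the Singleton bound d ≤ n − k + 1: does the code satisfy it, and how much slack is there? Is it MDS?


Singleton RHS = n − k + 1 = 10, slack = 0, bound satisfied, MDS.

Singleton bound: d ≤ n − k + 1.
Here n = 15, k = 6, so n − k + 1 = 10.
Given d = 10, check d ≤ 10: YES.
Slack = (n − k + 1) − d = 0.
The code is MDS (slack = 0).
Description: the claimed parameters are [15, 6, 10]_16; such a code would be MDS (meets Singleton bound).


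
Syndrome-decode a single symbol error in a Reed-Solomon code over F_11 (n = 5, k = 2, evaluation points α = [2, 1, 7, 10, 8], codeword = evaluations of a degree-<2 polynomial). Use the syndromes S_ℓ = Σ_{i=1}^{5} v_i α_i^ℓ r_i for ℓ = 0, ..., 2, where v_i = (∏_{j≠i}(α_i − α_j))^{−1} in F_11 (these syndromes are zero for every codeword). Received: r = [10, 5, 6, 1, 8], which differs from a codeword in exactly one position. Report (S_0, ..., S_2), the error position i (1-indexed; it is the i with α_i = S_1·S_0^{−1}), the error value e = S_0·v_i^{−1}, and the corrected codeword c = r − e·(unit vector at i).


S = (7, 3, 6), error at position 1, error magnitude e = 3, c = [7, 5, 6, 1, 8].

Step 1: column multipliers v_i = (∏_{j≠i}(α_i − α_j))^{−1} mod 11.
  i = 1 (α = 2): (2−1)(2−7)(2−10)(2−8) = 1·(−5)·(−8)·(−6) = −240 ≡ 2, so v_1 = 2^{−1} = 6 (mod 11).
  i = 2 (α = 1): (1−2)(1−7)(1−10)(1−8) = (−1)·(−6)·(−9)·(−7) = 378 ≡ 4, so v_2 = 4^{−1} = 3 (mod 11).
  i = 3 (α = 7): (7−2)(7−1)(7−10)(7−8) = 5·6·(−3)·(−1) = 90 ≡ 2, so v_3 = 2^{−1} = 6 (mod 11).
  i = 4 (α = 10): (10−2)(10−1)(10−7)(10−8) = 8·9·3·2 = 432 ≡ 3, so v_4 = 3^{−1} = 4 (mod 11).
  i = 5 (α = 8): (8−2)(8−1)(8−7)(8−10) = 6·7·1·(−2) = −84 ≡ 4, so v_5 = 4^{−1} = 3 (mod 11).
  v = [6, 3, 6, 4, 3].
Step 2: syndromes of r = [10, 5, 6, 1, 8] (all sums mod 11).
  S_0 = Σ v_i r_i = 6·10 + 3·5 + 6·6 + 4·1 + 3·8 = 139 ≡ 7.
  S_1 = Σ v_i α_i r_i = 6·2·10 + 3·1·5 + 6·7·6 + 4·10·1 + 3·8·8 = 619 ≡ 3.
  α_i^2 mod 11 = [4, 1, 5, 1, 9].
  S_2 = Σ v_i α_i^2 r_i = 6·4·10 + 3·1·5 + 6·5·6 + 4·1·1 + 3·9·8 = 655 ≡ 6.
  S = (7, 3, 6) ≠ 0, so r is not a codeword (an error is present).
Step 3: locate the error. For a single error e at position i, S_ℓ = v_i·e·α_i^ℓ, so α_err = S_1/S_0.
  S_0^{−1} = 7^{−1} = 8 (mod 11), so α_err = 3·8 = 24 ≡ 2 = α_1. Error position i = 1.
  Consistency check: S_2/S_1 = 6·4 = 24 ≡ 2 = α_err ✓ (single-error assumption holds).
Step 4: error magnitude e = S_0/v_1 = S_0·∏_{j≠1}(α_1 − α_j) = 7·2 = 14 ≡ 3 (mod 11).
Step 5: correct position 1: c_1 = r_1 − e = 10 − 3 ≡ 7 (mod 11). Hence c = [7, 5, 6, 1, 8].
  Check: interpolating c through the α_i gives m(x) = 3 + 2·x (degree < 2) with m(α_i) = c_i for every i, so c is indeed a codeword.


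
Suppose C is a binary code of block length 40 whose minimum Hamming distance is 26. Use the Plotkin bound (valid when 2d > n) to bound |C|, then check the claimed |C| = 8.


Plotkin bound M ≤ 4; given |C| = 8 > bound (violated).

Check applicability: 2d = 52, n = 40.
2d − n = 12 > 0, so Plotkin applies.
Compute d/(2d−n) = 26/12 ≈ 2.1667.
⌊d/(2d−n)⌋ = 2.
Plotkin bound: M ≤ 2·2 = 4.
Given |C| = 8, check: VIOLATED.
This |C| is above the Plotkin bound, so no binary code with n = 40, d = 26 and 8 codewords exists.


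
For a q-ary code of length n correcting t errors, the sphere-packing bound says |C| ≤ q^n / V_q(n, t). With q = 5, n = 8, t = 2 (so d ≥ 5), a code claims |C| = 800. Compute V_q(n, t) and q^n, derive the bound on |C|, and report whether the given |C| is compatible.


V_q(n, t) = 481, q^n = 390625, Hamming bound = 812, |C| = 800 ≤ bound (satisfied).

Step 1: Compute V_q(n, t) = Σ_{j=0}^2 C(n, j) (q−1)^j.
  j = 0: C(8,0)·(4)^0 = 1·1 = 1.
  j = 1: C(8,1)·(4)^1 = 8·4 = 32.
  j = 2: C(8,2)·(4)^2 = 28·16 = 448.
  V_q(n, t) = 1 + 32 + 448 = 481.
Step 2: q^n = 5^8 = 390625.
Step 3: Hamming bound ⌊q^n / V_q(n,t)⌋ = ⌊390625/481⌋ = 812.
Step 4: Compare |C| = 800 to 812: satisfied.
The claimed |C| lies below the Hamming bound.


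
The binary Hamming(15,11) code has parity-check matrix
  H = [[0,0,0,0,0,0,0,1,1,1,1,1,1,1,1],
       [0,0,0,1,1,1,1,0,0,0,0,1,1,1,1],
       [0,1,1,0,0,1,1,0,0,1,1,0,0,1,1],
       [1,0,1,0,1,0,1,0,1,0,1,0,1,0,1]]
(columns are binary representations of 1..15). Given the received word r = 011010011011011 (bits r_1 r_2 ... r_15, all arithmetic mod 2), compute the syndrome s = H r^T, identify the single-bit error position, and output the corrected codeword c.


s = (0, 0, 1, 1)^T, error position = 3, corrected codeword c = 010010011011011

Compute s = H r^T mod 2 one row at a time:
  s_1 = 1 + 1 + 0 + 1 + 1 + 0 + 1 + 1 = 6 ≡ 0 (mod 2).
  s_2 = 0 + 1 + 0 + 0 + 1 + 0 + 1 + 1 = 4 ≡ 0 (mod 2).
  s_3 = 1 + 1 + 0 + 0 + 0 + 1 + 1 + 1 = 5 ≡ 1 (mod 2).
  s_4 = 0 + 1 + 1 + 0 + 1 + 1 + 0 + 1 = 5 ≡ 1 (mod 2).
s = (0, 0, 1, 1)^T — this equals column 3 of H (binary 0011), so error is at position 3.
Correct: flip bit 3 of r = 011010011011011 to get c = 010010011011011.


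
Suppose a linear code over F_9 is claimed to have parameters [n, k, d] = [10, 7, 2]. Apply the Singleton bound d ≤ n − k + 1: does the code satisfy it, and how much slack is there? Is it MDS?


Singleton RHS = n − k + 1 = 4, slack = 2, bound satisfied, not MDS.

Singleton bound: d ≤ n − k + 1.
Here n = 10, k = 7, so n − k + 1 = 4.
Given d = 2, check d ≤ 4: YES.
Slack = (n − k + 1) − d = 2.
The code is NOT MDS (slack = 2 > 0).
Description: the claimed parameters are [10, 7, 2]_9; such a code would be non-MDS.


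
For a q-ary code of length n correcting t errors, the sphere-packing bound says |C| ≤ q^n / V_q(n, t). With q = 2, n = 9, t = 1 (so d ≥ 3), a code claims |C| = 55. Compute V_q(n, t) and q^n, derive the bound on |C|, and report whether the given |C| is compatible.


V_q(n, t) = 10, q^n = 512, Hamming bound = 51, |C| = 55 > bound (violated).

Step 1: Compute V_q(n, t) = Σ_{j=0}^1 C(n, j) (q−1)^j.
  j = 0: C(9,0)·(1)^0 = 1·1 = 1.
  j = 1: C(9,1)·(1)^1 = 9·1 = 9.
  V_q(n, t) = 1 + 9 = 10.
Step 2: q^n = 2^9 = 512.
Step 3: Hamming bound ⌊q^n / V_q(n,t)⌋ = ⌊512/10⌋ = 51.
Step 4: Compare |C| = 55 to 51: violated.
The claimed |C| lies above the Hamming bound, so no 2-ary code of length 9 with d ≥ 3 can have 55 codewords.


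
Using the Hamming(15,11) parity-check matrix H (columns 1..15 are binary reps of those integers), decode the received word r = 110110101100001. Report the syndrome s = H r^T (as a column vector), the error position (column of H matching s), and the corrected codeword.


s = (1, 0, 0, 1)^T, error position = 9, corrected codeword c = 110110100100001

Compute s = H r^T mod 2 one row at a time:
  s_1 = 0 + 1 + 1 + 0 + 0 + 0 + 0 + 1 = 3 ≡ 1 (mod 2).
  s_2 = 1 + 1 + 0 + 1 + 0 + 0 + 0 + 1 = 4 ≡ 0 (mod 2).
  s_3 = 1 + 0 + 0 + 1 + 1 + 0 + 0 + 1 = 4 ≡ 0 (mod 2).
  s_4 = 1 + 0 + 1 + 1 + 1 + 0 + 0 + 1 = 5 ≡ 1 (mod 2).
s = (1, 0, 0, 1)^T — this equals column 9 of H (binary 1001), so error is at position 9.
Correct: flip bit 9 of r = 110110101100001 to get c = 110110100100001.


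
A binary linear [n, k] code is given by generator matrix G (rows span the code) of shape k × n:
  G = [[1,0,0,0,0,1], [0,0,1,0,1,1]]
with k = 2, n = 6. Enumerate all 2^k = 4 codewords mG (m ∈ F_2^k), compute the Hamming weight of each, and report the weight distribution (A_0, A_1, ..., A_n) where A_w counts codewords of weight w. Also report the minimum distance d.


Weight distribution: A_0 = 1, A_2 = 1, A_3 = 2. Minimum distance d = 2.

Enumerate all 2^2 = 4 messages m ∈ F_2^2.
For each, compute codeword c = mG in F_2^6, then tally its weight.
  m = 00 → c = 000000, weight = 0.
  m = 10 → c = 100001, weight = 2.
  m = 01 → c = 001011, weight = 3.
  m = 11 → c = 101010, weight = 3.
Tally weights:
  weight 0: 1 codewords.
  weight 2: 1 codewords.
  weight 3: 2 codewords.
Minimum distance d = smallest w > 0 with A_w > 0 = 2.
Sanity: Σ A_w = 4 = 2^2 = 4 ✓.


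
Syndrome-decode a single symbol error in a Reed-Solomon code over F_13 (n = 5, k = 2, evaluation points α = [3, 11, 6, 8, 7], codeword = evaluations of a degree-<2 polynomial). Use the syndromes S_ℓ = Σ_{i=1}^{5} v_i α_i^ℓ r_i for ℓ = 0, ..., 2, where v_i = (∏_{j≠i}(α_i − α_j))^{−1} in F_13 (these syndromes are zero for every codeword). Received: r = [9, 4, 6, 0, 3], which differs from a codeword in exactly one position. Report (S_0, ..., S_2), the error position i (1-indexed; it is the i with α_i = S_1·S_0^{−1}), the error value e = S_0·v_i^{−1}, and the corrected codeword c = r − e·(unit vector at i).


S = (6, 5, 2), error at position 1, error magnitude e = 7, c = [2, 4, 6, 0, 3].

Step 1: column multipliers v_i = (∏_{j≠i}(α_i − α_j))^{−1} mod 13.
  i = 1 (α = 3): (3−11)(3−6)(3−8)(3−7) = (−8)·(−3)·(−5)·(−4) = 480 ≡ 12, so v_1 = 12^{−1} = 12 (mod 13).
  i = 2 (α = 11): (11−3)(11−6)(11−8)(11−7) = 8·5·3·4 = 480 ≡ 12, so v_2 = 12^{−1} = 12 (mod 13).
  i = 3 (α = 6): (6−3)(6−11)(6−8)(6−7) = 3·(−5)·(−2)·(−1) = −30 ≡ 9, so v_3 = 9^{−1} = 3 (mod 13).
  i = 4 (α = 8): (8−3)(8−11)(8−6)(8−7) = 5·(−3)·2·1 = −30 ≡ 9, so v_4 = 9^{−1} = 3 (mod 13).
  i = 5 (α = 7): (7−3)(7−11)(7−6)(7−8) = 4·(−4)·1·(−1) = 16 ≡ 3, so v_5 = 3^{−1} = 9 (mod 13).
  v = [12, 12, 3, 3, 9].
Step 2: syndromes of r = [9, 4, 6, 0, 3] (all sums mod 13).
  S_0 = Σ v_i r_i = 12·9 + 12·4 + 3·6 + 3·0 + 9·3 = 201 ≡ 6.
  S_1 = Σ v_i α_i r_i = 12·3·9 + 12·11·4 + 3·6·6 + 3·8·0 + 9·7·3 = 1149 ≡ 5.
  α_i^2 mod 13 = [9, 4, 10, 12, 10].
  S_2 = Σ v_i α_i^2 r_i = 12·9·9 + 12·4·4 + 3·10·6 + 3·12·0 + 9·10·3 = 1614 ≡ 2.
  S = (6, 5, 2) ≠ 0, so r is not a codeword (an error is present).
Step 3: locate the error. For a single error e at position i, S_ℓ = v_i·e·α_i^ℓ, so α_err = S_1/S_0.
  S_0^{−1} = 6^{−1} = 11 (mod 13), so α_err = 5·11 = 55 ≡ 3 = α_1. Error position i = 1.
  Consistency check: S_2/S_1 = 2·8 = 16 ≡ 3 = α_err ✓ (single-error assumption holds).
Step 4: error magnitude e = S_0/v_1 = S_0·∏_{j≠1}(α_1 − α_j) = 6·12 = 72 ≡ 7 (mod 13).
Step 5: correct position 1: c_1 = r_1 − e = 9 − 7 ≡ 2 (mod 13). Hence c = [2, 4, 6, 0, 3].
  Check: interpolating c through the α_i gives m(x) = 11 + 10·x (degree < 2) with m(α_i) = c_i for every i, so c is indeed a codeword.


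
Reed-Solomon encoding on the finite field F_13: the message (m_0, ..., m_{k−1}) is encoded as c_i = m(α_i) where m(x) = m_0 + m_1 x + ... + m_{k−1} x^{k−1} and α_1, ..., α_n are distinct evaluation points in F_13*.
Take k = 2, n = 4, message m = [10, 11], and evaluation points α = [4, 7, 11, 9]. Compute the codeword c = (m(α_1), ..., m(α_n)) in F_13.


c = [2, 9, 1, 5]

Message polynomial: m(x) = 10 + 11·x (mod 13).
For each evaluation point α_i, compute m(α_i) mod 13:
  α_1 = 4: Horner steps 11 → 2, so m(4) = 2.
  α_2 = 7: Horner steps 11 → 9, so m(7) = 9.
  α_3 = 11: Horner steps 11 → 1, so m(11) = 1.
  α_4 = 9: Horner steps 11 → 5, so m(9) = 5.
Codeword c = [2, 9, 1, 5] ∈ F_13^4.


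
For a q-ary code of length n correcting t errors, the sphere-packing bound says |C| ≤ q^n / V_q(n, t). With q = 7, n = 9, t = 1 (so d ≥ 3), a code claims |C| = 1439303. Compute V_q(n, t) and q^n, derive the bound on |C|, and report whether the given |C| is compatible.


V_q(n, t) = 55, q^n = 40353607, Hamming bound = 733701, |C| = 1439303 > bound (violated).

Step 1: Compute V_q(n, t) = Σ_{j=0}^1 C(n, j) (q−1)^j.
  j = 0: C(9,0)·(6)^0 = 1·1 = 1.
  j = 1: C(9,1)·(6)^1 = 9·6 = 54.
  V_q(n, t) = 1 + 54 = 55.
Step 2: q^n = 7^9 = 40353607.
Step 3: Hamming bound ⌊q^n / V_q(n,t)⌋ = ⌊40353607/55⌋ = 733701.
Step 4: Compare |C| = 1439303 to 733701: violated.
The claimed |C| lies above the Hamming bound, so no 7-ary code of length 9 with d ≥ 3 can have 1439303 codewords.


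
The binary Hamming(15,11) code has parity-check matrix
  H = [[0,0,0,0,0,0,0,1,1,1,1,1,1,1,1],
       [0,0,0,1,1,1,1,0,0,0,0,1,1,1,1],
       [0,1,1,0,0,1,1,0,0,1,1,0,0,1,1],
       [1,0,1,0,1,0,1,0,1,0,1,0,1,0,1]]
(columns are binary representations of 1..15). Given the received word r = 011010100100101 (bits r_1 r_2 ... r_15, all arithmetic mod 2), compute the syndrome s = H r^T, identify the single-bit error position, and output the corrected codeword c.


s = (1, 0, 1, 1)^T, error position = 11, corrected codeword c = 011010100110101

Compute s = H r^T mod 2 one row at a time:
  s_1 = 0 + 0 + 1 + 0 + 0 + 1 + 0 + 1 = 3 ≡ 1 (mod 2).
  s_2 = 0 + 1 + 0 + 1 + 0 + 1 + 0 + 1 = 4 ≡ 0 (mod 2).
  s_3 = 1 + 1 + 0 + 1 + 1 + 0 + 0 + 1 = 5 ≡ 1 (mod 2).
  s_4 = 0 + 1 + 1 + 1 + 0 + 0 + 1 + 1 = 5 ≡ 1 (mod 2).
s = (1, 0, 1, 1)^T — this equals column 11 of H (binary 1011), so error is at position 11.
Correct: flip bit 11 of r = 011010100100101 to get c = 011010100110101.


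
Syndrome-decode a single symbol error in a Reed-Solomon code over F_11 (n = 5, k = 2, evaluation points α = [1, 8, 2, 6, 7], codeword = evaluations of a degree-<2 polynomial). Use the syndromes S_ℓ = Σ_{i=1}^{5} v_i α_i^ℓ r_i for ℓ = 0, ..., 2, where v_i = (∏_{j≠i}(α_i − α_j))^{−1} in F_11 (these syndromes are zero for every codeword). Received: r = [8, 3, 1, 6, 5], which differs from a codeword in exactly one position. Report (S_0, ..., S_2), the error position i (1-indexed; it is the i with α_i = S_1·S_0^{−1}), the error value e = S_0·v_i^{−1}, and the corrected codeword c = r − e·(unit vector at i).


S = (2, 3, 10), error at position 5, error magnitude e = 6, c = [8, 3, 1, 6, 10].

Step 1: column multipliers v_i = (∏_{j≠i}(α_i − α_j))^{−1} mod 11.
  i = 1 (α = 1): (1−8)(1−2)(1−6)(1−7) = (−7)·(−1)·(−5)·(−6) = 210 ≡ 1, so v_1 = 1^{−1} = 1 (mod 11).
  i = 2 (α = 8): (8−1)(8−2)(8−6)(8−7) = 7·6·2·1 = 84 ≡ 7, so v_2 = 7^{−1} = 8 (mod 11).
  i = 3 (α = 2): (2−1)(2−8)(2−6)(2−7) = 1·(−6)·(−4)·(−5) = −120 ≡ 1, so v_3 = 1^{−1} = 1 (mod 11).
  i = 4 (α = 6): (6−1)(6−8)(6−2)(6−7) = 5·(−2)·4·(−1) = 40 ≡ 7, so v_4 = 7^{−1} = 8 (mod 11).
  i = 5 (α = 7): (7−1)(7−8)(7−2)(7−6) = 6·(−1)·5·1 = −30 ≡ 3, so v_5 = 3^{−1} = 4 (mod 11).
  v = [1, 8, 1, 8, 4].
Step 2: syndromes of r = [8, 3, 1, 6, 5] (all sums mod 11).
  S_0 = Σ v_i r_i = 1·8 + 8·3 + 1·1 + 8·6 + 4·5 = 101 ≡ 2.
  S_1 = Σ v_i α_i r_i = 1·1·8 + 8·8·3 + 1·2·1 + 8·6·6 + 4·7·5 = 630 ≡ 3.
  α_i^2 mod 11 = [1, 9, 4, 3, 5].
  S_2 = Σ v_i α_i^2 r_i = 1·1·8 + 8·9·3 + 1·4·1 + 8·3·6 + 4·5·5 = 472 ≡ 10.
  S = (2, 3, 10) ≠ 0, so r is not a codeword (an error is present).
Step 3: locate the error. For a single error e at position i, S_ℓ = v_i·e·α_i^ℓ, so α_err = S_1/S_0.
  S_0^{−1} = 2^{−1} = 6 (mod 11), so α_err = 3·6 = 18 ≡ 7 = α_5. Error position i = 5.
  Consistency check: S_2/S_1 = 10·4 = 40 ≡ 7 = α_err ✓ (single-error assumption holds).
Step 4: error magnitude e = S_0/v_5 = S_0·∏_{j≠5}(α_5 − α_j) = 2·3 = 6 ≡ 6 (mod 11).
Step 5: correct position 5: c_5 = r_5 − e = 5 − 6 ≡ 10 (mod 11). Hence c = [8, 3, 1, 6, 10].
  Check: interpolating c through the α_i gives m(x) = 4 + 4·x (degree < 2) with m(α_i) = c_i for every i, so c is indeed a codeword.


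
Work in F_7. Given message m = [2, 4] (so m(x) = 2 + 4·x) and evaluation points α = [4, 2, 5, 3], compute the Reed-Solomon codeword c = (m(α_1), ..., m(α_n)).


c = [4, 3, 1, 0]

Message polynomial: m(x) = 2 + 4·x (mod 7).
For each evaluation point α_i, compute m(α_i) mod 7:
  α_1 = 4: Horner steps 4 → 4, so m(4) = 4.
  α_2 = 2: Horner steps 4 → 3, so m(2) = 3.
  α_3 = 5: Horner steps 4 → 1, so m(5) = 1.
  α_4 = 3: Horner steps 4 → 0, so m(3) = 0.
Codeword c = [4, 3, 1, 0] ∈ F_7^4.


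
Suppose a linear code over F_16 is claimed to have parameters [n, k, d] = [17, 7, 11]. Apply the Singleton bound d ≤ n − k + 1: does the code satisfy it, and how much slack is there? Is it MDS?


Singleton RHS = n − k + 1 = 11, slack = 0, bound satisfied, MDS.

Singleton bound: d ≤ n − k + 1.
Here n = 17, k = 7, so n − k + 1 = 11.
Given d = 11, check d ≤ 11: YES.
Slack = (n − k + 1) − d = 0.
The code is MDS (slack = 0).
Description: the claimed parameters are [17, 7, 11]_16; such a code would be MDS (meets Singleton bound).


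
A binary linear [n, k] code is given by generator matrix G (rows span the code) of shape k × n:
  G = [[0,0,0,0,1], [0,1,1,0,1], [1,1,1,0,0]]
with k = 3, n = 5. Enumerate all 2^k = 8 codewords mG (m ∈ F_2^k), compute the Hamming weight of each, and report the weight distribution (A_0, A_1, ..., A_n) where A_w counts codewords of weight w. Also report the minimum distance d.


Weight distribution: A_0 = 1, A_1 = 2, A_2 = 2, A_3 = 2, A_4 = 1. Minimum distance d = 1.

Enumerate all 2^3 = 8 messages m ∈ F_2^3.
For each, compute codeword c = mG in F_2^5, then tally its weight.
  m = 000 → c = 00000, weight = 0.
  m = 100 → c = 00001, weight = 1.
  m = 010 → c = 01101, weight = 3.
  m = 110 → c = 01100, weight = 2.
  m = 001 → c = 11100, weight = 3.
  m = 101 → c = 11101, weight = 4.
  m = 011 → c = 10001, weight = 2.
  m = 111 → c = 10000, weight = 1.
Tally weights:
  weight 0: 1 codewords.
  weight 1: 2 codewords.
  weight 2: 2 codewords.
  weight 3: 2 codewords.
  weight 4: 1 codewords.
Minimum distance d = smallest w > 0 with A_w > 0 = 1.
Sanity: Σ A_w = 8 = 2^3 = 8 ✓.


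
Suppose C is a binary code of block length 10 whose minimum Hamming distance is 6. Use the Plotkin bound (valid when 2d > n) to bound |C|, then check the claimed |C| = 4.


Plotkin bound M ≤ 6; given |C| = 4 ≤ bound (satisfied).

Check applicability: 2d = 12, n = 10.
2d − n = 2 > 0, so Plotkin applies.
Compute d/(2d−n) = 6/2 ≈ 3.0000.
⌊d/(2d−n)⌋ = 3.
Plotkin bound: M ≤ 2·3 = 6.
Given |C| = 4, check: satisfied.
This |C| is below the Plotkin bound.


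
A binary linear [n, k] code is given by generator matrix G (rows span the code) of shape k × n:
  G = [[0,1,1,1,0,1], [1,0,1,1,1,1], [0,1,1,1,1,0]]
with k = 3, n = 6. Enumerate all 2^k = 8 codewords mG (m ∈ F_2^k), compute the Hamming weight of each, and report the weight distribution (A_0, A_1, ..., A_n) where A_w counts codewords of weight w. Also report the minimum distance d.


Weight distribution: A_0 = 1, A_2 = 1, A_3 = 3, A_4 = 2, A_5 = 1. Minimum distance d = 2.

Enumerate all 2^3 = 8 messages m ∈ F_2^3.
For each, compute codeword c = mG in F_2^6, then tally its weight.
  m = 000 → c = 000000, weight = 0.
  m = 100 → c = 011101, weight = 4.
  m = 010 → c = 101111, weight = 5.
  m = 110 → c = 110010, weight = 3.
  m = 001 → c = 011110, weight = 4.
  m = 101 → c = 000011, weight = 2.
  m = 011 → c = 110001, weight = 3.
  m = 111 → c = 101100, weight = 3.
Tally weights:
  weight 0: 1 codewords.
  weight 2: 1 codewords.
  weight 3: 3 codewords.
  weight 4: 2 codewords.
  weight 5: 1 codewords.
Minimum distance d = smallest w > 0 with A_w > 0 = 2.
Sanity: Σ A_w = 8 = 2^3 = 8 ✓.


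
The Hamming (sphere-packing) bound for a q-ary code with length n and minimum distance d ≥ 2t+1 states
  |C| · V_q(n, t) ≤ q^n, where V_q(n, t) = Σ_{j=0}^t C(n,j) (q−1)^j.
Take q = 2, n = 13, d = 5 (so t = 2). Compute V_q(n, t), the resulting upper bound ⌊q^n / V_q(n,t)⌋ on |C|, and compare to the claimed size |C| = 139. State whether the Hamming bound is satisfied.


V_q(n, t) = 92, q^n = 8192, Hamming bound = 89, |C| = 139 > bound (violated).

Step 1: Compute V_q(n, t) = Σ_{j=0}^2 C(n, j) (q−1)^j.
  j = 0: C(13,0)·(1)^0 = 1·1 = 1.
  j = 1: C(13,1)·(1)^1 = 13·1 = 13.
  j = 2: C(13,2)·(1)^2 = 78·1 = 78.
  V_q(n, t) = 1 + 13 + 78 = 92.
Step 2: q^n = 2^13 = 8192.
Step 3: Hamming bound ⌊q^n / V_q(n,t)⌋ = ⌊8192/92⌋ = 89.
Step 4: Compare |C| = 139 to 89: violated.
The claimed |C| lies above the Hamming bound, so no 2-ary code of length 13 with d ≥ 5 can have 139 codewords.


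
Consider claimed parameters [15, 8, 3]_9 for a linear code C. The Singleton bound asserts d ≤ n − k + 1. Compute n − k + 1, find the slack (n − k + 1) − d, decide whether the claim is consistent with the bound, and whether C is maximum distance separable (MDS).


Singleton RHS = n − k + 1 = 8, slack = 5, bound satisfied, not MDS.

Singleton bound: d ≤ n − k + 1.
Here n = 15, k = 8, so n − k + 1 = 8.
Given d = 3, check d ≤ 8: YES.
Slack = (n − k + 1) − d = 5.
The code is NOT MDS (slack = 5 > 0).
Description: the claimed parameters are [15, 8, 3]_9; such a code would be non-MDS.


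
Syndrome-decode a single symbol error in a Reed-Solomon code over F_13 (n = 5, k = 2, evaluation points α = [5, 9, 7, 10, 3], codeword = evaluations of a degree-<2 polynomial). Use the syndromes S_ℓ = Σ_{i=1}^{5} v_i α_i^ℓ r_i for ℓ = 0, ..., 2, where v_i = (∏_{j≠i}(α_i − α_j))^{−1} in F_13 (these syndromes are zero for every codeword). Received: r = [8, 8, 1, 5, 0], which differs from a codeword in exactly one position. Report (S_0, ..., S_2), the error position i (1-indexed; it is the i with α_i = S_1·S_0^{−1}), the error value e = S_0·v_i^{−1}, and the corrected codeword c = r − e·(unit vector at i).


S = (6, 4, 7), error at position 1, error magnitude e = 1, c = [7, 8, 1, 5, 0].

Step 1: column multipliers v_i = (∏_{j≠i}(α_i − α_j))^{−1} mod 13.
  i = 1 (α = 5): (5−9)(5−7)(5−10)(5−3) = (−4)·(−2)·(−5)·2 = −80 ≡ 11, so v_1 = 11^{−1} = 6 (mod 13).
  i = 2 (α = 9): (9−5)(9−7)(9−10)(9−3) = 4·2·(−1)·6 = −48 ≡ 4, so v_2 = 4^{−1} = 10 (mod 13).
  i = 3 (α = 7): (7−5)(7−9)(7−10)(7−3) = 2·(−2)·(−3)·4 = 48 ≡ 9, so v_3 = 9^{−1} = 3 (mod 13).
  i = 4 (α = 10): (10−5)(10−9)(10−7)(10−3) = 5·1·3·7 = 105 ≡ 1, so v_4 = 1^{−1} = 1 (mod 13).
  i = 5 (α = 3): (3−5)(3−9)(3−7)(3−10) = (−2)·(−6)·(−4)·(−7) = 336 ≡ 11, so v_5 = 11^{−1} = 6 (mod 13).
  v = [6, 10, 3, 1, 6].
Step 2: syndromes of r = [8, 8, 1, 5, 0] (all sums mod 13).
  S_0 = Σ v_i r_i = 6·8 + 10·8 + 3·1 + 1·5 + 6·0 = 136 ≡ 6.
  S_1 = Σ v_i α_i r_i = 6·5·8 + 10·9·8 + 3·7·1 + 1·10·5 + 6·3·0 = 1031 ≡ 4.
  α_i^2 mod 13 = [12, 3, 10, 9, 9].
  S_2 = Σ v_i α_i^2 r_i = 6·12·8 + 10·3·8 + 3·10·1 + 1·9·5 + 6·9·0 = 891 ≡ 7.
  S = (6, 4, 7) ≠ 0, so r is not a codeword (an error is present).
Step 3: locate the error. For a single error e at position i, S_ℓ = v_i·e·α_i^ℓ, so α_err = S_1/S_0.
  S_0^{−1} = 6^{−1} = 11 (mod 13), so α_err = 4·11 = 44 ≡ 5 = α_1. Error position i = 1.
  Consistency check: S_2/S_1 = 7·10 = 70 ≡ 5 = α_err ✓ (single-error assumption holds).
Step 4: error magnitude e = S_0/v_1 = S_0·∏_{j≠1}(α_1 − α_j) = 6·11 = 66 ≡ 1 (mod 13).
Step 5: correct position 1: c_1 = r_1 − e = 8 − 1 ≡ 7 (mod 13). Hence c = [7, 8, 1, 5, 0].
  Check: interpolating c through the α_i gives m(x) = 9 + 10·x (degree < 2) with m(α_i) = c_i for every i, so c is indeed a codeword.


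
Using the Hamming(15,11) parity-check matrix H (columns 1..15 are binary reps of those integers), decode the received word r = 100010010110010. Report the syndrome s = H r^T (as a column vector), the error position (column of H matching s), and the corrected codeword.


s = (0, 0, 1, 1)^T, error position = 3, corrected codeword c = 101010010110010

Compute s = H r^T mod 2 one row at a time:
  s_1 = 1 + 0 + 1 + 1 + 0 + 0 + 1 + 0 = 4 ≡ 0 (mod 2).
  s_2 = 0 + 1 + 0 + 0 + 0 + 0 + 1 + 0 = 2 ≡ 0 (mod 2).
  s_3 = 0 + 0 + 0 + 0 + 1 + 1 + 1 + 0 = 3 ≡ 1 (mod 2).
  s_4 = 1 + 0 + 1 + 0 + 0 + 1 + 0 + 0 = 3 ≡ 1 (mod 2).
s = (0, 0, 1, 1)^T — this equals column 3 of H (binary 0011), so error is at position 3.
Correct: flip bit 3 of r = 100010010110010 to get c = 101010010110010.


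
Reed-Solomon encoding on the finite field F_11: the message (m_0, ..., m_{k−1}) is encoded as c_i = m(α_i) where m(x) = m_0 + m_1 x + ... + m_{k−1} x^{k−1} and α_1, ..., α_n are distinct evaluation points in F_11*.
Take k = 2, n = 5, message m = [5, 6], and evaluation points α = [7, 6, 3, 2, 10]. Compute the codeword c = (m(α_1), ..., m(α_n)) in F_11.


c = [3, 8, 1, 6, 10]

Message polynomial: m(x) = 5 + 6·x (mod 11).
For each evaluation point α_i, compute m(α_i) mod 11:
  α_1 = 7: Horner steps 6 → 3, so m(7) = 3.
  α_2 = 6: Horner steps 6 → 8, so m(6) = 8.
  α_3 = 3: Horner steps 6 → 1, so m(3) = 1.
  α_4 = 2: Horner steps 6 → 6, so m(2) = 6.
  α_5 = 10: Horner steps 6 → 10, so m(10) = 10.
Codeword c = [3, 8, 1, 6, 10] ∈ F_11^5.


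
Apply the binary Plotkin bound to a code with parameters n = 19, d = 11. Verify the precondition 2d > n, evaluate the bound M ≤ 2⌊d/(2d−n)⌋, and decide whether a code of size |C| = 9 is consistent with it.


Plotkin bound M ≤ 6; given |C| = 9 > bound (violated).

Check applicability: 2d = 22, n = 19.
2d − n = 3 > 0, so Plotkin applies.
Compute d/(2d−n) = 11/3 ≈ 3.6667.
⌊d/(2d−n)⌋ = 3.
Plotkin bound: M ≤ 2·3 = 6.
Given |C| = 9, check: VIOLATED.
This |C| is above the Plotkin bound, so no binary code with n = 19, d = 11 and 9 codewords exists.


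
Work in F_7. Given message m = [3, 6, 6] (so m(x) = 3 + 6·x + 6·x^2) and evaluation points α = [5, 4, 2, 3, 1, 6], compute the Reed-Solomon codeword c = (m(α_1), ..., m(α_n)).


c = [1, 4, 4, 5, 1, 3]

Message polynomial: m(x) = 3 + 6·x + 6·x^2 (mod 7).
For each evaluation point α_i, compute m(α_i) mod 7:
  α_1 = 5: Horner steps 6 → 1 → 1, so m(5) = 1.
  α_2 = 4: Horner steps 6 → 2 → 4, so m(4) = 4.
  α_3 = 2: Horner steps 6 → 4 → 4, so m(2) = 4.
  α_4 = 3: Horner steps 6 → 3 → 5, so m(3) = 5.
  α_5 = 1: Horner steps 6 → 5 → 1, so m(1) = 1.
  α_6 = 6: Horner steps 6 → 0 → 3, so m(6) = 3.
Codeword c = [1, 4, 4, 5, 1, 3] ∈ F_7^6.


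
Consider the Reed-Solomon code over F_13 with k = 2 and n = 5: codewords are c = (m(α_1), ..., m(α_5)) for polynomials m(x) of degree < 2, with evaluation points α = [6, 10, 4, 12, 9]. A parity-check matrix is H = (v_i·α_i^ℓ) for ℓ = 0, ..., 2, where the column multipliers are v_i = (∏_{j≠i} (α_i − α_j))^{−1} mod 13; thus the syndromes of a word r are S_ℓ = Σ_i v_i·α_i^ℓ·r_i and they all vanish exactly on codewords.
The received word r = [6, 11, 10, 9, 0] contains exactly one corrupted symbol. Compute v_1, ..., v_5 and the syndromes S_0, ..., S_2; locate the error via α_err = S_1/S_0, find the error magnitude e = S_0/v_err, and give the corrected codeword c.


S = (1, 12, 1), error at position 4, error magnitude e = 2, c = [6, 11, 10, 7, 0].

Step 1: column multipliers v_i = (∏_{j≠i}(α_i − α_j))^{−1} mod 13.
  i = 1 (α = 6): (6−10)(6−4)(6−12)(6−9) = (−4)·2·(−6)·(−3) = −144 ≡ 12, so v_1 = 12^{−1} = 12 (mod 13).
  i = 2 (α = 10): (10−6)(10−4)(10−12)(10−9) = 4·6·(−2)·1 = −48 ≡ 4, so v_2 = 4^{−1} = 10 (mod 13).
  i = 3 (α = 4): (4−6)(4−10)(4−12)(4−9) = (−2)·(−6)·(−8)·(−5) = 480 ≡ 12, so v_3 = 12^{−1} = 12 (mod 13).
  i = 4 (α = 12): (12−6)(12−10)(12−4)(12−9) = 6·2·8·3 = 288 ≡ 2, so v_4 = 2^{−1} = 7 (mod 13).
  i = 5 (α = 9): (9−6)(9−10)(9−4)(9−12) = 3·(−1)·5·(−3) = 45 ≡ 6, so v_5 = 6^{−1} = 11 (mod 13).
  v = [12, 10, 12, 7, 11].
Step 2: syndromes of r = [6, 11, 10, 9, 0] (all sums mod 13).
  S_0 = Σ v_i r_i = 12·6 + 10·11 + 12·10 + 7·9 + 11·0 = 365 ≡ 1.
  S_1 = Σ v_i α_i r_i = 12·6·6 + 10·10·11 + 12·4·10 + 7·12·9 + 11·9·0 = 2768 ≡ 12.
  α_i^2 mod 13 = [10, 9, 3, 1, 3].
  S_2 = Σ v_i α_i^2 r_i = 12·10·6 + 10·9·11 + 12·3·10 + 7·1·9 + 11·3·0 = 2133 ≡ 1.
  S = (1, 12, 1) ≠ 0, so r is not a codeword (an error is present).
Step 3: locate the error. For a single error e at position i, S_ℓ = v_i·e·α_i^ℓ, so α_err = S_1/S_0.
  S_0^{−1} = 1^{−1} = 1 (mod 13), so α_err = 12·1 = 12 ≡ 12 = α_4. Error position i = 4.
  Consistency check: S_2/S_1 = 1·12 = 12 ≡ 12 = α_err ✓ (single-error assumption holds).
Step 4: error magnitude e = S_0/v_4 = S_0·∏_{j≠4}(α_4 − α_j) = 1·2 = 2 ≡ 2 (mod 13).
Step 5: correct position 4: c_4 = r_4 − e = 9 − 2 ≡ 7 (mod 13). Hence c = [6, 11, 10, 7, 0].
  Check: interpolating c through the α_i gives m(x) = 5 + 11·x (degree < 2) with m(α_i) = c_i for every i, so c is indeed a codeword.


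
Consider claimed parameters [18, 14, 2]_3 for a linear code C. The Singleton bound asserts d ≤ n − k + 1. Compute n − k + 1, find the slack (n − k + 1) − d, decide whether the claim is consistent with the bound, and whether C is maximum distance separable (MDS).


Singleton RHS = n − k + 1 = 5, slack = 3, bound satisfied, not MDS.

Singleton bound: d ≤ n − k + 1.
Here n = 18, k = 14, so n − k + 1 = 5.
Given d = 2, check d ≤ 5: YES.
Slack = (n − k + 1) − d = 3.
The code is NOT MDS (slack = 3 > 0).
Description: the claimed parameters are [18, 14, 2]_3; such a code would be non-MDS.


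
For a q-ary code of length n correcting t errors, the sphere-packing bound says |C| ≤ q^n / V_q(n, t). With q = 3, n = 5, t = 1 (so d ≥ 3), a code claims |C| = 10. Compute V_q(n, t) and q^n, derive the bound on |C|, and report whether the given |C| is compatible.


V_q(n, t) = 11, q^n = 243, Hamming bound = 22, |C| = 10 ≤ bound (satisfied).

Step 1: Compute V_q(n, t) = Σ_{j=0}^1 C(n, j) (q−1)^j.
  j = 0: C(5,0)·(2)^0 = 1·1 = 1.
  j = 1: C(5,1)·(2)^1 = 5·2 = 10.
  V_q(n, t) = 1 + 10 = 11.
Step 2: q^n = 3^5 = 243.
Step 3: Hamming bound ⌊q^n / V_q(n,t)⌋ = ⌊243/11⌋ = 22.
Step 4: Compare |C| = 10 to 22: satisfied.
The claimed |C| lies below the Hamming bound.


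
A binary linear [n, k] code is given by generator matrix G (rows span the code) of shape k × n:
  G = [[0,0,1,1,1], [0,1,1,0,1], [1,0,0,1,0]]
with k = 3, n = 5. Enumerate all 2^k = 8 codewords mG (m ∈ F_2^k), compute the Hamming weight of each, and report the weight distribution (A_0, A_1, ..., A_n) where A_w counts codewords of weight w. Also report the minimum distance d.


Weight distribution: A_0 = 1, A_2 = 3, A_3 = 3, A_5 = 1. Minimum distance d = 2.

Enumerate all 2^3 = 8 messages m ∈ F_2^3.
For each, compute codeword c = mG in F_2^5, then tally its weight.
  m = 000 → c = 00000, weight = 0.
  m = 100 → c = 00111, weight = 3.
  m = 010 → c = 01101, weight = 3.
  m = 110 → c = 01010, weight = 2.
  m = 001 → c = 10010, weight = 2.
  m = 101 → c = 10101, weight = 3.
  m = 011 → c = 11111, weight = 5.
  m = 111 → c = 11000, weight = 2.
Tally weights:
  weight 0: 1 codewords.
  weight 2: 3 codewords.
  weight 3: 3 codewords.
  weight 5: 1 codewords.
Minimum distance d = smallest w > 0 with A_w > 0 = 2.
Sanity: Σ A_w = 8 = 2^3 = 8 ✓.


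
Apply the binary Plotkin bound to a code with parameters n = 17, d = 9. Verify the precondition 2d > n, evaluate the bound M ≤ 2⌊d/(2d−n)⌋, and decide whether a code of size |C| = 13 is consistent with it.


Plotkin bound M ≤ 18; given |C| = 13 ≤ bound (satisfied).

Check applicability: 2d = 18, n = 17.
2d − n = 1 > 0, so Plotkin applies.
Compute d/(2d−n) = 9/1 ≈ 9.0000.
⌊d/(2d−n)⌋ = 9.
Plotkin bound: M ≤ 2·9 = 18.
Given |C| = 13, check: satisfied.
This |C| is below the Plotkin bound.


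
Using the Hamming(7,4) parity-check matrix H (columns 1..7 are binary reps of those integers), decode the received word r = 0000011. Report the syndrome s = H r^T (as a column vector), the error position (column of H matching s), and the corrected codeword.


s = (0, 0, 1)^T, error position = 1, corrected codeword c = 1000011

Compute s = H r^T mod 2 one row at a time:
  s_1 = 0 + 0 + 1 + 1 = 2 ≡ 0 (mod 2).
  s_2 = 0 + 0 + 1 + 1 = 2 ≡ 0 (mod 2).
  s_3 = 0 + 0 + 0 + 1 = 1 ≡ 1 (mod 2).
s = (0, 0, 1)^T — this equals column 1 of H (binary 001), so error is at position 1.
Correct: flip bit 1 of r = 0000011 to get c = 1000011.


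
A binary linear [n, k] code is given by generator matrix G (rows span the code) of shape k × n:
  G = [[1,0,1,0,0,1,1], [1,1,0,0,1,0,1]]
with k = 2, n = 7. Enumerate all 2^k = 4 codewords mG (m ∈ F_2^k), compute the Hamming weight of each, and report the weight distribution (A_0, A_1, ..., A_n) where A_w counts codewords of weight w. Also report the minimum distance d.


Weight distribution: A_0 = 1, A_4 = 3. Minimum distance d = 4.

Enumerate all 2^2 = 4 messages m ∈ F_2^2.
For each, compute codeword c = mG in F_2^7, then tally its weight.
  m = 00 → c = 0000000, weight = 0.
  m = 10 → c = 1010011, weight = 4.
  m = 01 → c = 1100101, weight = 4.
  m = 11 → c = 0110110, weight = 4.
Tally weights:
  weight 0: 1 codewords.
  weight 4: 3 codewords.
Minimum distance d = smallest w > 0 with A_w > 0 = 4.
Sanity: Σ A_w = 4 = 2^2 = 4 ✓.


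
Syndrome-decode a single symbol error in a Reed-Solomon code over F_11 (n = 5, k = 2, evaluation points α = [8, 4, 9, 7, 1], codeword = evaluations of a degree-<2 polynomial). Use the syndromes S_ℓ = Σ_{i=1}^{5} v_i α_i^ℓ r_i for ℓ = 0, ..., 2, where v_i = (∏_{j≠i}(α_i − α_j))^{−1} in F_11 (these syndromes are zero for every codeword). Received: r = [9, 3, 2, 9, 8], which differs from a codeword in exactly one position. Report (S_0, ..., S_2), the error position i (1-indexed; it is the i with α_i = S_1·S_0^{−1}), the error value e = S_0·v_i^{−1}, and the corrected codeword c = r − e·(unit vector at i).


S = (4, 10, 3), error at position 1, error magnitude e = 9, c = [0, 3, 2, 9, 8].

Step 1: column multipliers v_i = (∏_{j≠i}(α_i − α_j))^{−1} mod 11.
  i = 1 (α = 8): (8−4)(8−9)(8−7)(8−1) = 4·(−1)·1·7 = −28 ≡ 5, so v_1 = 5^{−1} = 9 (mod 11).
  i = 2 (α = 4): (4−8)(4−9)(4−7)(4−1) = (−4)·(−5)·(−3)·3 = −180 ≡ 7, so v_2 = 7^{−1} = 8 (mod 11).
  i = 3 (α = 9): (9−8)(9−4)(9−7)(9−1) = 1·5·2·8 = 80 ≡ 3, so v_3 = 3^{−1} = 4 (mod 11).
  i = 4 (α = 7): (7−8)(7−4)(7−9)(7−1) = (−1)·3·(−2)·6 = 36 ≡ 3, so v_4 = 3^{−1} = 4 (mod 11).
  i = 5 (α = 1): (1−8)(1−4)(1−9)(1−7) = (−7)·(−3)·(−8)·(−6) = 1008 ≡ 7, so v_5 = 7^{−1} = 8 (mod 11).
  v = [9, 8, 4, 4, 8].
Step 2: syndromes of r = [9, 3, 2, 9, 8] (all sums mod 11).
  S_0 = Σ v_i r_i = 9·9 + 8·3 + 4·2 + 4·9 + 8·8 = 213 ≡ 4.
  S_1 = Σ v_i α_i r_i = 9·8·9 + 8·4·3 + 4·9·2 + 4·7·9 + 8·1·8 = 1132 ≡ 10.
  α_i^2 mod 11 = [9, 5, 4, 5, 1].
  S_2 = Σ v_i α_i^2 r_i = 9·9·9 + 8·5·3 + 4·4·2 + 4·5·9 + 8·1·8 = 1125 ≡ 3.
  S = (4, 10, 3) ≠ 0, so r is not a codeword (an error is present).
Step 3: locate the error. For a single error e at position i, S_ℓ = v_i·e·α_i^ℓ, so α_err = S_1/S_0.
  S_0^{−1} = 4^{−1} = 3 (mod 11), so α_err = 10·3 = 30 ≡ 8 = α_1. Error position i = 1.
  Consistency check: S_2/S_1 = 3·10 = 30 ≡ 8 = α_err ✓ (single-error assumption holds).
Step 4: error magnitude e = S_0/v_1 = S_0·∏_{j≠1}(α_1 − α_j) = 4·5 = 20 ≡ 9 (mod 11).
Step 5: correct position 1: c_1 = r_1 − e = 9 − 9 ≡ 0 (mod 11). Hence c = [0, 3, 2, 9, 8].
  Check: interpolating c through the α_i gives m(x) = 6 + 2·x (degree < 2) with m(α_i) = c_i for every i, so c is indeed a codeword.


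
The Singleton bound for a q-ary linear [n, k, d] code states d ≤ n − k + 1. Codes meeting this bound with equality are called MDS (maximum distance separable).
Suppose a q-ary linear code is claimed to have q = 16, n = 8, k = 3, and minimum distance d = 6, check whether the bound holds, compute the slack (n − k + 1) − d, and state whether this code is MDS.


Singleton RHS = n − k + 1 = 6, slack = 0, bound satisfied, MDS.

Singleton bound: d ≤ n − k + 1.
Here n = 8, k = 3, so n − k + 1 = 6.
Given d = 6, check d ≤ 6: YES.
Slack = (n − k + 1) − d = 0.
The code is MDS (slack = 0).
Description: the claimed parameters are [8, 3, 6]_16; such a code would be MDS (meets Singleton bound).


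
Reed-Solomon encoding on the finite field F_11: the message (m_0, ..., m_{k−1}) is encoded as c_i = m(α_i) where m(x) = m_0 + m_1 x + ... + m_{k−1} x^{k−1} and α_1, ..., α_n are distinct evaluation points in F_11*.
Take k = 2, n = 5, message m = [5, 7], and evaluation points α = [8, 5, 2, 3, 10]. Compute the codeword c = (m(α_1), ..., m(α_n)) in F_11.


c = [6, 7, 8, 4, 9]

Message polynomial: m(x) = 5 + 7·x (mod 11).
For each evaluation point α_i, compute m(α_i) mod 11:
  α_1 = 8: Horner steps 7 → 6, so m(8) = 6.
  α_2 = 5: Horner steps 7 → 7, so m(5) = 7.
  α_3 = 2: Horner steps 7 → 8, so m(2) = 8.
  α_4 = 3: Horner steps 7 → 4, so m(3) = 4.
  α_5 = 10: Horner steps 7 → 9, so m(10) = 9.
Codeword c = [6, 7, 8, 4, 9] ∈ F_11^5.


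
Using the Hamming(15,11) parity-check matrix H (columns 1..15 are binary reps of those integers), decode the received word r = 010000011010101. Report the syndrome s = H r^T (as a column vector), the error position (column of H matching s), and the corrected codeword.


s = (1, 0, 1, 0)^T, error position = 10, corrected codeword c = 010000011110101

Compute s = H r^T mod 2 one row at a time:
  s_1 = 1 + 1 + 0 + 1 + 0 + 1 + 0 + 1 = 5 ≡ 1 (mod 2).
  s_2 = 0 + 0 + 0 + 0 + 0 + 1 + 0 + 1 = 2 ≡ 0 (mod 2).
  s_3 = 1 + 0 + 0 + 0 + 0 + 1 + 0 + 1 = 3 ≡ 1 (mod 2).
  s_4 = 0 + 0 + 0 + 0 + 1 + 1 + 1 + 1 = 4 ≡ 0 (mod 2).
s = (1, 0, 1, 0)^T — this equals column 10 of H (binary 1010), so error is at position 10.
Correct: flip bit 10 of r = 010000011010101 to get c = 010000011110101.


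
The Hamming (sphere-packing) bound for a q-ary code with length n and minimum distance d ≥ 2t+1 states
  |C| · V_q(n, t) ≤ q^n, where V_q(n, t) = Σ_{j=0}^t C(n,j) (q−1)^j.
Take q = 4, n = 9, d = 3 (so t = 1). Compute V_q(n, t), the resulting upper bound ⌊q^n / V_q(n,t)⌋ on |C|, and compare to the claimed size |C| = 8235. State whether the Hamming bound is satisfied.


V_q(n, t) = 28, q^n = 262144, Hamming bound = 9362, |C| = 8235 ≤ bound (satisfied).

Step 1: Compute V_q(n, t) = Σ_{j=0}^1 C(n, j) (q−1)^j.
  j = 0: C(9,0)·(3)^0 = 1·1 = 1.
  j = 1: C(9,1)·(3)^1 = 9·3 = 27.
  V_q(n, t) = 1 + 27 = 28.
Step 2: q^n = 4^9 = 262144.
Step 3: Hamming bound ⌊q^n / V_q(n,t)⌋ = ⌊262144/28⌋ = 9362.
Step 4: Compare |C| = 8235 to 9362: satisfied.
The claimed |C| lies below the Hamming bound.


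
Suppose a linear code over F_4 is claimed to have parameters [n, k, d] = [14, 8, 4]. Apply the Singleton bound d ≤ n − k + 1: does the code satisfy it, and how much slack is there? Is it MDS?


Singleton RHS = n − k + 1 = 7, slack = 3, bound satisfied, not MDS.

Singleton bound: d ≤ n − k + 1.
Here n = 14, k = 8, so n − k + 1 = 7.
Given d = 4, check d ≤ 7: YES.
Slack = (n − k + 1) − d = 3.
The code is NOT MDS (slack = 3 > 0).
Description: the claimed parameters are [14, 8, 4]_4; such a code would be non-MDS.
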